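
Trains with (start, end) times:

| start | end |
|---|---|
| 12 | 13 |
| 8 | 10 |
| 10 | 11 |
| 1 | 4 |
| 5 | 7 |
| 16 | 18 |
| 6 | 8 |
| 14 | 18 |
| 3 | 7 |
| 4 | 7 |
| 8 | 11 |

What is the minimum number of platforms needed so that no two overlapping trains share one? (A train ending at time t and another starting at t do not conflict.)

4

Count concurrent intervals with a sweep; the peak is the room count.
starts: [1, 3, 4, 5, 6, 8, 8, 10, 12, 14, 16]
ends:   [4, 7, 7, 7, 8, 10, 11, 11, 13, 18, 18]
s1→1 s3→2 e4→1 s4→2 s5→3 s6→4  — peak 4.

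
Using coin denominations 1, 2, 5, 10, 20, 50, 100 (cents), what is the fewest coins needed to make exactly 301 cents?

4

301 − 3×100→1 − 1×1→0
Total coins = 3 + 1 = 4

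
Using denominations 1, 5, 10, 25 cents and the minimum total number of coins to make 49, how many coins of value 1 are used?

Greedy: take as many of the largest coin as possible, then repeat with the remainder.
49 = 1×25 + 2×10 + 4×1
Count of 1: 4

4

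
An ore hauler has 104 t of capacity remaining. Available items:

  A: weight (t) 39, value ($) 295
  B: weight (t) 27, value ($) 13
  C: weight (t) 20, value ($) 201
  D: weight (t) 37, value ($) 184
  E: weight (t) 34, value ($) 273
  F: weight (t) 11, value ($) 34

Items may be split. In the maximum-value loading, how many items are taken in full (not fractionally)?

Ratios (sorted): C 10.05, E 8.03, A 7.56, D 4.97, F 3.09, B 0.48
take C (20 @ 201); take E (34 @ 273); take A (39 @ 295); take 11/37 of D → 54.70. Capacity used 104/104.
3 item(s) taken whole; one partial (take 11/37 of D).

3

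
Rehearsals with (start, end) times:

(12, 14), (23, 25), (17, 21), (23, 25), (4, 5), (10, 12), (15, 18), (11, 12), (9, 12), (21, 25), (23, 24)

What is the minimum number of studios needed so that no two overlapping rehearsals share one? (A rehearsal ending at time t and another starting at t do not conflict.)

4

Events (time:±→running): 4:+→1 5:-→0 9:+→1 10:+→2 11:+→3 12:-→2 12:-→1 12:-→0 12:+→1 14:-→0 15:+→1 17:+→2 18:-→1 21:-→0 21:+→1 23:+→2 23:+→3 23:+→4 … peak 4.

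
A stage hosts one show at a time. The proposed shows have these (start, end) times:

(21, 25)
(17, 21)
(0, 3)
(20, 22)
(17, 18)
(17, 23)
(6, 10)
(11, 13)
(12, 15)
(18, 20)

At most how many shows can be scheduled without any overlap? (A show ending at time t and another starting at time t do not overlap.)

Greedy by earliest finish: after sorting by end time, pick each interval compatible with the last pick.
Sorted by end: (0,3)  (6,10)  (11,13)  (12,15)  (17,18)  (18,20)  (17,21)  (20,22)  (17,23)  (21,25)
take (0,3); take (6,10); take (11,13); skip (12,15); take (17,18); take (18,20); take (20,22).
Selected 6 shows.

6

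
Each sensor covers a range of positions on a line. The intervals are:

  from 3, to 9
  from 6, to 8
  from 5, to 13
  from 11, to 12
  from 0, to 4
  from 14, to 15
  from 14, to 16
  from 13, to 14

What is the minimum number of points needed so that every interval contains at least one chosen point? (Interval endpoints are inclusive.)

Sort by right endpoint; whenever an interval is uncovered, place a point at its right end.
Sorted: [0,4] [6,8] [3,9] [11,12] [5,13] [13,14] [14,15] [14,16]
{[0,4]} hit by 4; {[6,8],[3,9]} hit by 8; {[11,12],[5,13]} hit by 12; {[13,14],[14,15],[14,16]} hit by 14.
Points: 4, 8, 12, 14 (4 total).

4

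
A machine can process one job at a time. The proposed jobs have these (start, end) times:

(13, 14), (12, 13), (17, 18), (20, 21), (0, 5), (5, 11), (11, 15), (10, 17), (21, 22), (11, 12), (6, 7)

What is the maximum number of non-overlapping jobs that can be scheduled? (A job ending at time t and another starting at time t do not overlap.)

Greedy by earliest finish: after sorting by end time, pick each interval compatible with the last pick.
By end time: (0,5), (6,7), (5,11), (11,12), (12,13), (13,14), (11,15), (10,17), (17,18), (20,21), (21,22).
Pick (0,5); next start ≥ 5 → (6,7); next start ≥ 7 → (11,12); next start ≥ 12 → (12,13); next start ≥ 13 → (13,14); next start ≥ 14 → (17,18); next start ≥ 18 → (20,21); next start ≥ 21 → (21,22).
Selected 8 jobs.

8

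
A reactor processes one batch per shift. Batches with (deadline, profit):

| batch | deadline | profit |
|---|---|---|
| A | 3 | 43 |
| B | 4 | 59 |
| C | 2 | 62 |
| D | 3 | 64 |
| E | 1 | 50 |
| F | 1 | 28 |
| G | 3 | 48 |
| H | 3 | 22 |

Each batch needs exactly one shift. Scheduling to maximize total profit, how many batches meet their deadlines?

4

By profit: D(d3,64), C(d2,62), B(d4,59), E(d1,50), G(d3,48), A(d3,43), F(d1,28), H(d3,22)
D→slot 3; C→slot 2; B→slot 4; E→slot 1; G skipped; A skipped; F skipped; H skipped.
4 of 8 scheduled.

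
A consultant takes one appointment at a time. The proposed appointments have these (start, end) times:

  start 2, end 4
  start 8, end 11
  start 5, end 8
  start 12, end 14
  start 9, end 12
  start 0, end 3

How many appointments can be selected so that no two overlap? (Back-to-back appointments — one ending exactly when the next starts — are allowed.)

4

Order by finish time; keep every interval that doesn't clash with the previous kept one.
By end time: (0,3), (2,4), (5,8), (8,11), (9,12), (12,14).
Pick (0,3); next start ≥ 3 → (5,8); next start ≥ 8 → (8,11); next start ≥ 11 → (12,14).
Selected 4 appointments.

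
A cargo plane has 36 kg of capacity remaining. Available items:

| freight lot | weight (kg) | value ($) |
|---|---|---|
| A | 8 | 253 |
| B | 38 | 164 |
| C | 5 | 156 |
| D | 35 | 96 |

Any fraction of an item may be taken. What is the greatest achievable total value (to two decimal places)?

508.26

Order: A (253/8=31.62) > C (156/5=31.20) > B (164/38=4.32) > D (96/35=2.74)
Fill: take A (8 @ 253) → take C (5 @ 156) → take 23/38 of B → 99.26; 36/36 used.
Total value = 508.26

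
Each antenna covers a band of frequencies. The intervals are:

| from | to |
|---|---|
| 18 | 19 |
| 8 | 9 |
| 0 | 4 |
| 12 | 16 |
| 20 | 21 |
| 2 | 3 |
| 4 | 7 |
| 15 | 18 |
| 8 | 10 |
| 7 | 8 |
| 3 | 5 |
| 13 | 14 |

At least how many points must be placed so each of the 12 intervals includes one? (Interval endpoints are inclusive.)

Process intervals by earliest right end; each time one isn't hit yet, stab at its right endpoint.
By right end: [2,3]  [0,4]  [3,5]  [4,7]  [7,8]  [8,9]  [8,10]  [13,14]  [12,16]  [15,18]  [18,19]  [20,21]
[2,3] uncovered → point at 3; [4,7] uncovered → point at 7; [8,9] uncovered → point at 9; [13,14] uncovered → point at 14; [15,18] uncovered → point at 18; [20,21] uncovered → point at 21.
Points: 3, 7, 9, 14, 18, 21 (6 total).

6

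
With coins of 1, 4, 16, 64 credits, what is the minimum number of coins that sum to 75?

6

Greedy: take as many of the largest coin as possible, then repeat with the remainder.
75 − 1×64→11 − 2×4→3 − 3×1→0
Total coins = 1 + 2 + 3 = 6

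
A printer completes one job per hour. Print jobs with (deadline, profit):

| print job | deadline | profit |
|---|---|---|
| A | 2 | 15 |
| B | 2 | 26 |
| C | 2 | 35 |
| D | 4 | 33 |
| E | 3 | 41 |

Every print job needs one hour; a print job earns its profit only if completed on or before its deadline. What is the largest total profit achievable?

By profit: E(d3,41), C(d2,35), D(d4,33), B(d2,26), A(d2,15)
E→slot 3; C→slot 2; D→slot 4; B→slot 1; A skipped.
Profit = 26 + 35 + 41 + 33 = 135

135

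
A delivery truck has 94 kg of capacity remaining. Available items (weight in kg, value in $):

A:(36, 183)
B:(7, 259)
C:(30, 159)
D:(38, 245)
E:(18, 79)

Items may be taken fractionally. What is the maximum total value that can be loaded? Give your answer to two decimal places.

Greedy by value/weight ratio, highest first.
Ratios (sorted): B 37.00, D 6.45, C 5.30, A 5.08, E 4.39
take B (7 @ 259); take D (38 @ 245); take C (30 @ 159); take 19/36 of A → 96.58. Capacity used 94/94.
Total value = 759.58

759.58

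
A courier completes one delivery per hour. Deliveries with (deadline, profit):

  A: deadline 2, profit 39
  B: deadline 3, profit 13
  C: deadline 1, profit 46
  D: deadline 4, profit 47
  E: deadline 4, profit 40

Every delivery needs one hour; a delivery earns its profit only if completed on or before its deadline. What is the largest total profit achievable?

Sort by profit descending; place each in the latest free slot ≤ its deadline.
By profit: D(d4,47), C(d1,46), E(d4,40), A(d2,39), B(d3,13)
D→slot 4; C→slot 1; E→slot 3; A→slot 2; B skipped.
Profit = 46 + 39 + 40 + 47 = 172

172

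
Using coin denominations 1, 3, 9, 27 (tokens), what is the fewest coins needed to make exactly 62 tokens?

6

62 = 2×27 + 2×3 + 2×1
Total coins = 2 + 2 + 2 = 6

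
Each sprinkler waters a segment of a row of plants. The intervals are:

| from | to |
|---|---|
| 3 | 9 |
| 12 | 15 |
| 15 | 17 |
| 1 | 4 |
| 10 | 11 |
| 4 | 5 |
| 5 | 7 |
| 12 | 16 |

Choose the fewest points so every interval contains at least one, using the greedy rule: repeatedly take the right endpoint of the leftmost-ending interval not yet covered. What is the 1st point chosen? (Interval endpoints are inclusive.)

4

Process intervals by earliest right end; each time one isn't hit yet, stab at its right endpoint.
By right end: [1,4]  [4,5]  [5,7]  [3,9]  [10,11]  [12,15]  [12,16]  [15,17]
[1,4] uncovered → point at 4; [5,7] uncovered → point at 7; [10,11] uncovered → point at 11; [12,15] uncovered → point at 15.
Points: 4, 7, 11, 15 (4 total).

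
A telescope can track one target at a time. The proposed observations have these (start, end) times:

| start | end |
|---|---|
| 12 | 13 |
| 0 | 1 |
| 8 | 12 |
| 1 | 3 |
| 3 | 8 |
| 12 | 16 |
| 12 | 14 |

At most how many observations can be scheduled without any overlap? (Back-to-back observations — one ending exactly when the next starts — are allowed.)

By end time: (0,1), (1,3), (3,8), (8,12), (12,13), (12,14), (12,16).
Pick (0,1); next start ≥ 1 → (1,3); next start ≥ 3 → (3,8); next start ≥ 8 → (8,12); next start ≥ 12 → (12,13).
Selected 5 observations.

5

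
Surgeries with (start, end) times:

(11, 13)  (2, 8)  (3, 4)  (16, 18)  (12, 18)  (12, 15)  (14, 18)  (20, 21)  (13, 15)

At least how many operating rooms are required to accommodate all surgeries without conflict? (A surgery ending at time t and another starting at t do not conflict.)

Count concurrent intervals with a sweep; the peak is the room count.
Events (time:±→running): 2:+→1 3:+→2 4:-→1 8:-→0 11:+→1 12:+→2 12:+→3 13:-→2 13:+→3 14:+→4 … peak 4.

4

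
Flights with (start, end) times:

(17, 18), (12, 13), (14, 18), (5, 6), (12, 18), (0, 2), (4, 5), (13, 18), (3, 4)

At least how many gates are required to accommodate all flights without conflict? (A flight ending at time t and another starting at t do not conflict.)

4

Count concurrent intervals with a sweep; the peak is the room count.
starts: [0, 3, 4, 5, 12, 12, 13, 14, 17]
ends:   [2, 4, 5, 6, 13, 18, 18, 18, 18]
s0→1 e2→0 s3→1 e4→0 s4→1 e5→0 s5→1 e6→0 s12→1 s12→2 e13→1 s13→2 s14→3 s17→4  — peak 4.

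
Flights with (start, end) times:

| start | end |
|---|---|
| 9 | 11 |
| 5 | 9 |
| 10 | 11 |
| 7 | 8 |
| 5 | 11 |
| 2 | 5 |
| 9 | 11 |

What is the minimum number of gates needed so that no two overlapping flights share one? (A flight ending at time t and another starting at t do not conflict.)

The answer is the maximum number of intervals overlapping at any instant.
starts: [2, 5, 5, 7, 9, 9, 10]
ends:   [5, 8, 9, 11, 11, 11, 11]
s2→1 e5→0 s5→1 s5→2 s7→3 e8→2 e9→1 s9→2 s9→3 s10→4  — peak 4.

4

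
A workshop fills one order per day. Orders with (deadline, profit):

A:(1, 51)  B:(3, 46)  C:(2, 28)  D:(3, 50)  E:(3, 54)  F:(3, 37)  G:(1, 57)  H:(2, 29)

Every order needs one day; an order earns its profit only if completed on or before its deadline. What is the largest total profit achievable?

161

Profit order: G=57 E=54 A=51 D=50 B=46 F=37 H=29 C=28
Assign: G→slot 1, E→slot 3, A skipped, D→slot 2, B skipped, F skipped, H skipped, C skipped.
Slots: [1:G] [2:D] [3:E]
Profit = 57 + 50 + 54 = 161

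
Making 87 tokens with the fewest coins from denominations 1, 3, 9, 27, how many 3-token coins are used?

2

Greedy: take as many of the largest coin as possible, then repeat with the remainder.
87 − 3×27→6 − 2×3→0
Count of 3: 2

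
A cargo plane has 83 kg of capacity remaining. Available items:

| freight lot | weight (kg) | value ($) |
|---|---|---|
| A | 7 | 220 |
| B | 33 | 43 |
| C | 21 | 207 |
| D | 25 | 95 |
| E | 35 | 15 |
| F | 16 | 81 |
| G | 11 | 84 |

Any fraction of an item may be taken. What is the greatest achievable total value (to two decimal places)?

Ratios (sorted): A 31.43, C 9.86, G 7.64, F 5.06, D 3.80, B 1.30, E 0.43
take A (7 @ 220); take C (21 @ 207); take G (11 @ 84); take F (16 @ 81); take D (25 @ 95); take 3/33 of B → 3.91. Capacity used 83/83.
Total value = 690.91

690.91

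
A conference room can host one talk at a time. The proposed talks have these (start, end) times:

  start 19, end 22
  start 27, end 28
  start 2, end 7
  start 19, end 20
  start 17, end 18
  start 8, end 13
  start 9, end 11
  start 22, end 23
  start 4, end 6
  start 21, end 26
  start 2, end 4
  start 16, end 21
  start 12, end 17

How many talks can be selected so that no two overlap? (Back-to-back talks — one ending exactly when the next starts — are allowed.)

Sort by end time and greedily take each interval whose start is ≥ the last chosen end.
Sorted by end: (2,4)  (4,6)  (2,7)  (9,11)  (8,13)  (12,17)  (17,18)  (19,20)  (16,21)  (19,22)  (22,23)  (21,26)  (27,28)
take (2,4); take (4,6); skip (2,7); take (9,11); take (12,17); take (17,18); take (19,20); take (22,23); take (27,28).
Selected 8 talks.

8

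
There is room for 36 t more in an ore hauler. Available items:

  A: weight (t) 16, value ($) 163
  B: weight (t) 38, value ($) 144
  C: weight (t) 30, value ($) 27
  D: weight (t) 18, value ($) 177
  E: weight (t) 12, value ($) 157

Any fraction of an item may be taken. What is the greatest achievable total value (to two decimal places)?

398.67

Order: E (157/12=13.08) > A (163/16=10.19) > D (177/18=9.83) > B (144/38=3.79) > C (27/30=0.90)
Fill: take E (12 @ 157) → take A (16 @ 163) → take 8/18 of D → 78.67; 36/36 used.
Total value = 398.67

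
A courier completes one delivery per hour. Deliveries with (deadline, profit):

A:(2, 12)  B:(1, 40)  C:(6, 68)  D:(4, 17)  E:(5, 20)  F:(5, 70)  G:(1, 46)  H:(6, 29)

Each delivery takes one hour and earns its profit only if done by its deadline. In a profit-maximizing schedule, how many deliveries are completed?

Sort by profit descending; place each in the latest free slot ≤ its deadline.
Profit order: F=70 C=68 G=46 B=40 H=29 E=20 D=17 A=12
Assign: F→slot 5, C→slot 6, G→slot 1, B skipped, H→slot 4, E→slot 3, D→slot 2, A skipped.
Slots: [1:G] [2:D] [3:E] [4:H] [5:F] [6:C]
6 of 8 scheduled.

6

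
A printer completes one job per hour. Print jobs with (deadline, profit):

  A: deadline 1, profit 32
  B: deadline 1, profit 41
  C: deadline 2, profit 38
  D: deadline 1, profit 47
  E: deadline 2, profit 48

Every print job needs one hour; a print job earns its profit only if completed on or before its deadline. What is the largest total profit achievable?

95

Sort by profit descending; place each in the latest free slot ≤ its deadline.
Profit order: E=48 D=47 B=41 C=38 A=32
Assign: E→slot 2, D→slot 1, B skipped, C skipped, A skipped.
Slots: [1:D] [2:E]
Profit = 47 + 48 = 95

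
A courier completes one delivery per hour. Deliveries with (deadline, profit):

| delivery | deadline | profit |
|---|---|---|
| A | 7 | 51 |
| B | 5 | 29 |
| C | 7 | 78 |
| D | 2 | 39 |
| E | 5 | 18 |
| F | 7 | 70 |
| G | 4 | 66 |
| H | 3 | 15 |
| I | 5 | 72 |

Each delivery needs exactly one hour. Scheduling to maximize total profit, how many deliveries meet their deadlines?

7

Take jobs in profit order; each goes to the latest open slot no later than its deadline.
By profit: C(d7,78), I(d5,72), F(d7,70), G(d4,66), A(d7,51), D(d2,39), B(d5,29), E(d5,18), H(d3,15)
C→slot 7; I→slot 5; F→slot 6; G→slot 4; A→slot 3; D→slot 2; B→slot 1; E skipped; H skipped.
7 of 9 scheduled.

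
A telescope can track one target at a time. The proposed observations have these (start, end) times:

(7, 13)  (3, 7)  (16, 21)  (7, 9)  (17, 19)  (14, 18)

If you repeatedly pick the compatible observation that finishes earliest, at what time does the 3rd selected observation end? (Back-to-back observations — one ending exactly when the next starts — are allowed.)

Sort by end time and greedily take each interval whose start is ≥ the last chosen end.
By end time: (3,7), (7,9), (7,13), (14,18), (17,19), (16,21).
Pick (3,7); next start ≥ 7 → (7,9); next start ≥ 9 → (14,18).
Selected: (3,7) (7,9) (14,18)

18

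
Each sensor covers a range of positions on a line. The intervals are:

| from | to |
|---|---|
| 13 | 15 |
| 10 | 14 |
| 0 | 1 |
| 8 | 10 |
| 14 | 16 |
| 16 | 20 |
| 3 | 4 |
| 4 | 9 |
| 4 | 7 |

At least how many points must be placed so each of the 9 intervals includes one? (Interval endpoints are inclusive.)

5

Process intervals by earliest right end; each time one isn't hit yet, stab at its right endpoint.
Sorted: [0,1] [3,4] [4,7] [4,9] [8,10] [10,14] [13,15] [14,16] [16,20]
{[0,1]} hit by 1; {[3,4],[4,7],[4,9]} hit by 4; {[8,10],[10,14]} hit by 10; {[13,15],[14,16]} hit by 15; {[16,20]} hit by 20.
Points: 1, 4, 10, 15, 20 (5 total).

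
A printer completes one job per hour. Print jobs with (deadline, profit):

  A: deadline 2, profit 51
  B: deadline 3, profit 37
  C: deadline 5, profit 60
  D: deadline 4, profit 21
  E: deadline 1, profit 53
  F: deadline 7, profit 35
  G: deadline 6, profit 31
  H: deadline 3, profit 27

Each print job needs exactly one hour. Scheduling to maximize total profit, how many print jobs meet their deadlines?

Profit order: C=60 E=53 A=51 B=37 F=35 G=31 H=27 D=21
Assign: C→slot 5, E→slot 1, A→slot 2, B→slot 3, F→slot 7, G→slot 6, H skipped, D→slot 4.
Slots: [1:E] [2:A] [3:B] [4:D] [5:C] [6:G] [7:F]
7 of 8 scheduled.

7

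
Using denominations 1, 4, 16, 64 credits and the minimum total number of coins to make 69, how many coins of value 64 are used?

1

69 − 1×64→5 − 1×4→1 − 1×1→0
Count of 64: 1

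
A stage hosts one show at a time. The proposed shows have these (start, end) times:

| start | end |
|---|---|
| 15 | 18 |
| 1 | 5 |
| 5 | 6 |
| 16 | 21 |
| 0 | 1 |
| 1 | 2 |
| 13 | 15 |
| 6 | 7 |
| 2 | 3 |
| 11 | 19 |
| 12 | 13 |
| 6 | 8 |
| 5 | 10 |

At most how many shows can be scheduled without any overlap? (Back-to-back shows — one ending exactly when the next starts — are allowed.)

8

By end time: (0,1), (1,2), (2,3), (1,5), (5,6), (6,7), (6,8), (5,10), (12,13), (13,15), (15,18), (11,19), (16,21).
Pick (0,1); next start ≥ 1 → (1,2); next start ≥ 2 → (2,3); next start ≥ 3 → (5,6); next start ≥ 6 → (6,7); next start ≥ 7 → (12,13); next start ≥ 13 → (13,15); next start ≥ 15 → (15,18).
Selected 8 shows.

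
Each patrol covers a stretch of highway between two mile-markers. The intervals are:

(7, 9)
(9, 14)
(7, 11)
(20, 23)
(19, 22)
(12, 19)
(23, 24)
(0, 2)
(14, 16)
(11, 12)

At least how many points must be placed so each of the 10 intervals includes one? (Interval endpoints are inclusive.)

Sorted: [0,2] [7,9] [7,11] [11,12] [9,14] [14,16] [12,19] [19,22] [20,23] [23,24]
{[0,2]} hit by 2; {[7,9],[7,11]} hit by 9; {[11,12],[9,14]} hit by 12; {[14,16],[12,19]} hit by 16; {[19,22],[20,23]} hit by 22; {[23,24]} hit by 24.
Points: 2, 9, 12, 16, 22, 24 (6 total).

6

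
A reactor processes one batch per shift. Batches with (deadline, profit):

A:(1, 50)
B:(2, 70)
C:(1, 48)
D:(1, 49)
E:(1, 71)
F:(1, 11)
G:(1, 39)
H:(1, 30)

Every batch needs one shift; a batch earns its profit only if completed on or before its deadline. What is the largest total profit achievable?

141

By profit: E(d1,71), B(d2,70), A(d1,50), D(d1,49), C(d1,48), G(d1,39), H(d1,30), F(d1,11)
E→slot 1; B→slot 2; A skipped; D skipped; C skipped; G skipped; H skipped; F skipped.
Profit = 71 + 70 = 141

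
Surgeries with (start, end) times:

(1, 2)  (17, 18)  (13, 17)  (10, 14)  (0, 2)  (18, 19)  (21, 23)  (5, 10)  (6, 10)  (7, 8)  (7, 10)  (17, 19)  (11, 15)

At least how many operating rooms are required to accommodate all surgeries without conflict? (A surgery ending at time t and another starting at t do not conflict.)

The answer is the maximum number of intervals overlapping at any instant.
starts: [0, 1, 5, 6, 7, 7, 10, 11, 13, 17, 17, 18, 21]
ends:   [2, 2, 8, 10, 10, 10, 14, 15, 17, 18, 19, 19, 23]
s0→1 s1→2 e2→1 e2→0 s5→1 s6→2 s7→3 s7→4  — peak 4.

4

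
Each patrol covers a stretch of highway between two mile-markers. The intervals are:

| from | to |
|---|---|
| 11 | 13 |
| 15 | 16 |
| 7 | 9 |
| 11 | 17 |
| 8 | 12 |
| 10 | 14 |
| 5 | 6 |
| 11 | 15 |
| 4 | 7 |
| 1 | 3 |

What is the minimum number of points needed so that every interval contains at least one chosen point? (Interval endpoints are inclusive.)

5

By right end: [1,3]  [5,6]  [4,7]  [7,9]  [8,12]  [11,13]  [10,14]  [11,15]  [15,16]  [11,17]
[1,3] uncovered → point at 3; [5,6] uncovered → point at 6; [7,9] uncovered → point at 9; [11,13] uncovered → point at 13; [15,16] uncovered → point at 16.
Points: 3, 6, 9, 13, 16 (5 total).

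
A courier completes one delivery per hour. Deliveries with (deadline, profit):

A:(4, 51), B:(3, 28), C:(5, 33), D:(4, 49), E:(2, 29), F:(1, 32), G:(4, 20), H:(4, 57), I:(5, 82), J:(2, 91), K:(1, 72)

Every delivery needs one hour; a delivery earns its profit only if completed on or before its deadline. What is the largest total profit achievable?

Profit order: J=91 I=82 K=72 H=57 A=51 D=49 C=33 F=32 E=29 B=28 G=20
Assign: J→slot 2, I→slot 5, K→slot 1, H→slot 4, A→slot 3, D skipped, C skipped, F skipped, E skipped, B skipped, G skipped.
Slots: [1:K] [2:J] [3:A] [4:H] [5:I]
Profit = 72 + 91 + 51 + 57 + 82 = 353

353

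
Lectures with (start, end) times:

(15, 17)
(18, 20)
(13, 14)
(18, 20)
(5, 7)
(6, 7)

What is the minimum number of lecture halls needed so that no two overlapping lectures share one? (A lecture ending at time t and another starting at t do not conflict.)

2

The answer is the maximum number of intervals overlapping at any instant.
Events (time:±→running): 5:+→1 6:+→2 … peak 2.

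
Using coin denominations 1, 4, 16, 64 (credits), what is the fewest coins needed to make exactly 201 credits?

Use the largest denomination that fits, subtract, and repeat.
201 = 3×64 + 2×4 + 1×1
Total coins = 3 + 2 + 1 = 6

6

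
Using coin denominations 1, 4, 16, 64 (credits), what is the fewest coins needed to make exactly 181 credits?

Greedy: take as many of the largest coin as possible, then repeat with the remainder.
181 = 2×64 + 3×16 + 1×4 + 1×1
Total coins = 2 + 3 + 1 + 1 = 7

7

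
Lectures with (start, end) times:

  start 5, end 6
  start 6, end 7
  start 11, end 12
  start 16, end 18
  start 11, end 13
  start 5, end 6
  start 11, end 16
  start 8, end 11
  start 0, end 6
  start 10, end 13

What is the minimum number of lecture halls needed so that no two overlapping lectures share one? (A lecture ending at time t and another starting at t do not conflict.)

The answer is the maximum number of intervals overlapping at any instant.
starts: [0, 5, 5, 6, 8, 10, 11, 11, 11, 16]
ends:   [6, 6, 6, 7, 11, 12, 13, 13, 16, 18]
s0→1 s5→2 s5→3 e6→2 e6→1 e6→0 s6→1 e7→0 s8→1 s10→2 e11→1 s11→2 s11→3 s11→4  — peak 4.

4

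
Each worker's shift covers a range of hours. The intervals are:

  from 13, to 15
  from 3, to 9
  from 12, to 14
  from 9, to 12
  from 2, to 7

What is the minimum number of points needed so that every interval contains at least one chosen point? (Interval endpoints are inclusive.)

Sort by right endpoint; whenever an interval is uncovered, place a point at its right end.
By right end: [2,7]  [3,9]  [9,12]  [12,14]  [13,15]
[2,7] uncovered → point at 7; [9,12] uncovered → point at 12; [13,15] uncovered → point at 15.
Points: 7, 12, 15 (3 total).

3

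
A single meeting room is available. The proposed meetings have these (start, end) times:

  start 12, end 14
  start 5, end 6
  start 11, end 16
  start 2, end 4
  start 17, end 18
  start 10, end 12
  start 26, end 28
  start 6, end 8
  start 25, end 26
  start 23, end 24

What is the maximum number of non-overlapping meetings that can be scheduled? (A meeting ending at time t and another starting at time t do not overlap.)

9

Greedy by earliest finish: after sorting by end time, pick each interval compatible with the last pick.
By end time: (2,4), (5,6), (6,8), (10,12), (12,14), (11,16), (17,18), (23,24), (25,26), (26,28).
Pick (2,4); next start ≥ 4 → (5,6); next start ≥ 6 → (6,8); next start ≥ 8 → (10,12); next start ≥ 12 → (12,14); next start ≥ 14 → (17,18); next start ≥ 18 → (23,24); next start ≥ 24 → (25,26); next start ≥ 26 → (26,28).
Selected 9 meetings.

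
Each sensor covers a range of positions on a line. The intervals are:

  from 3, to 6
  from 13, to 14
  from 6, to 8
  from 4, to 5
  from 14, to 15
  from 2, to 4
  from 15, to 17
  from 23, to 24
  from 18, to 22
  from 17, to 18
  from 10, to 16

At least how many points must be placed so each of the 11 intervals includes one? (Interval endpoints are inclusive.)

By right end: [2,4]  [4,5]  [3,6]  [6,8]  [13,14]  [14,15]  [10,16]  [15,17]  [17,18]  [18,22]  [23,24]
[2,4] uncovered → point at 4; [6,8] uncovered → point at 8; [13,14] uncovered → point at 14; [15,17] uncovered → point at 17; [18,22] uncovered → point at 22; [23,24] uncovered → point at 24.
Points: 4, 8, 14, 17, 22, 24 (6 total).

6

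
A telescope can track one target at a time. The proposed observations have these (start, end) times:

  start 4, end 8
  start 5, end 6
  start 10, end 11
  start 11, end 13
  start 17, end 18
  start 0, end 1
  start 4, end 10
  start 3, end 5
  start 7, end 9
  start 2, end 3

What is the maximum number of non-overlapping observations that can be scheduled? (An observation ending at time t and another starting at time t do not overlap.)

8

Sort by end time and greedily take each interval whose start is ≥ the last chosen end.
By end time: (0,1), (2,3), (3,5), (5,6), (4,8), (7,9), (4,10), (10,11), (11,13), (17,18).
Pick (0,1); next start ≥ 1 → (2,3); next start ≥ 3 → (3,5); next start ≥ 5 → (5,6); next start ≥ 6 → (7,9); next start ≥ 9 → (10,11); next start ≥ 11 → (11,13); next start ≥ 13 → (17,18).
Selected 8 observations.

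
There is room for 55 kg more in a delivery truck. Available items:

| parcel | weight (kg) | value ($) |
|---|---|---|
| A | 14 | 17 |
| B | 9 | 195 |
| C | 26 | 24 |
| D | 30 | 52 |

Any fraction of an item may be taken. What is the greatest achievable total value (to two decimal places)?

265.85

Sort by value per unit weight and fill in that order.
Ratios (sorted): B 21.67, D 1.73, A 1.21, C 0.92
take B (9 @ 195); take D (30 @ 52); take A (14 @ 17); take 2/26 of C → 1.85. Capacity used 55/55.
Total value = 265.85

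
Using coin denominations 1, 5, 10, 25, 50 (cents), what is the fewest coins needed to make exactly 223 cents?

9

Greedy: take as many of the largest coin as possible, then repeat with the remainder.
223 − 4×50→23 − 2×10→3 − 3×1→0
Total coins = 4 + 2 + 3 = 9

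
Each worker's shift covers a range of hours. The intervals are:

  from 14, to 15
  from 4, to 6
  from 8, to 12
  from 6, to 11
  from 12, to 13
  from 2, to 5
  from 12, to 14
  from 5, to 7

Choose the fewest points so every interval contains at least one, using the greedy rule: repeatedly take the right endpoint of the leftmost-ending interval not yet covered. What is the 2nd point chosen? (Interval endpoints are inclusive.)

Sorted: [2,5] [4,6] [5,7] [6,11] [8,12] [12,13] [12,14] [14,15]
{[2,5],[4,6],[5,7]} hit by 5; {[6,11],[8,12]} hit by 11; {[12,13],[12,14]} hit by 13; {[14,15]} hit by 15.
Points: 5, 11, 13, 15 (4 total).

11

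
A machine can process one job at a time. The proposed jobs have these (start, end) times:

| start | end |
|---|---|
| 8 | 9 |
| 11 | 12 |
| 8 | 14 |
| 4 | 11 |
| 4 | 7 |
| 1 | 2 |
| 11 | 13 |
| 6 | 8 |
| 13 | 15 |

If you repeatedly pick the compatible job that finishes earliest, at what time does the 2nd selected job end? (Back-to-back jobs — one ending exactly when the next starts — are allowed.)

7

Sort by end time and greedily take each interval whose start is ≥ the last chosen end.
By end time: (1,2), (4,7), (6,8), (8,9), (4,11), (11,12), (11,13), (8,14), (13,15).
Pick (1,2); next start ≥ 2 → (4,7); next start ≥ 7 → (8,9); next start ≥ 9 → (11,12); next start ≥ 12 → (13,15).
Selected: (1,2) (4,7) (8,9) (11,12) (13,15)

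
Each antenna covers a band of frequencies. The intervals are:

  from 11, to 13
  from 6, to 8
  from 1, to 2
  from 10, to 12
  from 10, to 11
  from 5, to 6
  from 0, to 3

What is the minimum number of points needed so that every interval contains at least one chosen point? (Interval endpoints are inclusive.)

Process intervals by earliest right end; each time one isn't hit yet, stab at its right endpoint.
By right end: [1,2]  [0,3]  [5,6]  [6,8]  [10,11]  [10,12]  [11,13]
[1,2] uncovered → point at 2; [5,6] uncovered → point at 6; [10,11] uncovered → point at 11.
Points: 2, 6, 11 (3 total).

3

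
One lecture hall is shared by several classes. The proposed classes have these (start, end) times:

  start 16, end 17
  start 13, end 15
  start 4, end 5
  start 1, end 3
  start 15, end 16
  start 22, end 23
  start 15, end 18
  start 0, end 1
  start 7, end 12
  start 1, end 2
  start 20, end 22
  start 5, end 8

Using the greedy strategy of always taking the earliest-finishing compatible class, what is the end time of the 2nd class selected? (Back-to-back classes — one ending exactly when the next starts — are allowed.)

2

By end time: (0,1), (1,2), (1,3), (4,5), (5,8), (7,12), (13,15), (15,16), (16,17), (15,18), (20,22), (22,23).
Pick (0,1); next start ≥ 1 → (1,2); next start ≥ 2 → (4,5); next start ≥ 5 → (5,8); next start ≥ 8 → (13,15); next start ≥ 15 → (15,16); next start ≥ 16 → (16,17); next start ≥ 17 → (20,22); next start ≥ 22 → (22,23).
Selected: (0,1) (1,2) (4,5) (5,8) (13,15) (15,16) (16,17) (20,22) (22,23)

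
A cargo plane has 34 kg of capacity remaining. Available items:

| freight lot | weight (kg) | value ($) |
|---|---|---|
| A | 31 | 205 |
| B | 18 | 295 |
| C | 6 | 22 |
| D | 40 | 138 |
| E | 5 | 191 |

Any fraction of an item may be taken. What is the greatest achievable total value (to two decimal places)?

558.74

Sort by value per unit weight and fill in that order.
Order: E (191/5=38.20) > B (295/18=16.39) > A (205/31=6.61) > C (22/6=3.67) > D (138/40=3.45)
Fill: take E (5 @ 191) → take B (18 @ 295) → take 11/31 of A → 72.74; 34/34 used.
Total value = 558.74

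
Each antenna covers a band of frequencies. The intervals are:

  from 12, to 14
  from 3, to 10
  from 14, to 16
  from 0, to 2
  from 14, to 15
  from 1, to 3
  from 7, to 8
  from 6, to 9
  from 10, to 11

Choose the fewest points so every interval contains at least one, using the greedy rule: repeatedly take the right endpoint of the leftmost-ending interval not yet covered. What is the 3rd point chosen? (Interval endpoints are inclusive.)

11

By right end: [0,2]  [1,3]  [7,8]  [6,9]  [3,10]  [10,11]  [12,14]  [14,15]  [14,16]
[0,2] uncovered → point at 2; [7,8] uncovered → point at 8; [10,11] uncovered → point at 11; [12,14] uncovered → point at 14.
Points: 2, 8, 11, 14 (4 total).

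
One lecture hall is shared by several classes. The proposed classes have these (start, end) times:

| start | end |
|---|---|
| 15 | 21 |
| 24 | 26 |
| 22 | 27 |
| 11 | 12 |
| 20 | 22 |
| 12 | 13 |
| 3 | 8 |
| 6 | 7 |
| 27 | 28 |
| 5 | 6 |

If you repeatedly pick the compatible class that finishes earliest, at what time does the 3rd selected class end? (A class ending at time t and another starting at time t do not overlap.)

12

Sorted by end: (5,6)  (6,7)  (3,8)  (11,12)  (12,13)  (15,21)  (20,22)  (24,26)  (22,27)  (27,28)
take (5,6); take (6,7); take (11,12); take (12,13); take (15,21); take (24,26); take (27,28).
Selected: (5,6) (6,7) (11,12) (12,13) (15,21) (24,26) (27,28)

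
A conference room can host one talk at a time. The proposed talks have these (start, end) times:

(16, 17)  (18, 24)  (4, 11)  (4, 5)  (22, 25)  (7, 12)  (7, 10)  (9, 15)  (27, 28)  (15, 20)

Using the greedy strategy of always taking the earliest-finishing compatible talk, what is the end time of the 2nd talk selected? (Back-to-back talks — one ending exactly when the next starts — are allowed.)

10

Greedy by earliest finish: after sorting by end time, pick each interval compatible with the last pick.
Sorted by end: (4,5)  (7,10)  (4,11)  (7,12)  (9,15)  (16,17)  (15,20)  (18,24)  (22,25)  (27,28)
take (4,5); take (7,10); skip (7,12); skip (9,15); take (16,17); take (18,24); skip (22,25); take (27,28).
Selected: (4,5) (7,10) (16,17) (18,24) (27,28)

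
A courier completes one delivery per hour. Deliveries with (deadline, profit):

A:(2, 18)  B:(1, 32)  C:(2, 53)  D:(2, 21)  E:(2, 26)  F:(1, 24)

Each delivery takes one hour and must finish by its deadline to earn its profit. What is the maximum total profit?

85

Sort by profit descending; place each in the latest free slot ≤ its deadline.
By profit: C(d2,53), B(d1,32), E(d2,26), F(d1,24), D(d2,21), A(d2,18)
C→slot 2; B→slot 1; E skipped; F skipped; D skipped; A skipped.
Profit = 32 + 53 = 85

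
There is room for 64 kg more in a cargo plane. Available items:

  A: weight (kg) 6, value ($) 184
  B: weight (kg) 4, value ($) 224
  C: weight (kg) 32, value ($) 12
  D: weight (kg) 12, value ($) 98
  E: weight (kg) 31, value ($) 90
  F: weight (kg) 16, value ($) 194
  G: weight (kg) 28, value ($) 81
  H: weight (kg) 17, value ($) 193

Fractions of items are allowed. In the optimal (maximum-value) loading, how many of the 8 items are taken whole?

5

Order: B (224/4=56.00) > A (184/6=30.67) > F (194/16=12.12) > H (193/17=11.35) > D (98/12=8.17) > E (90/31=2.90) > G (81/28=2.89) > C (12/32=0.38)
Fill: take B (4 @ 224) → take A (6 @ 184) → take F (16 @ 194) → take H (17 @ 193) → take D (12 @ 98) → take 9/31 of E → 26.13; 64/64 used.
5 item(s) taken whole; one partial (take 9/31 of E).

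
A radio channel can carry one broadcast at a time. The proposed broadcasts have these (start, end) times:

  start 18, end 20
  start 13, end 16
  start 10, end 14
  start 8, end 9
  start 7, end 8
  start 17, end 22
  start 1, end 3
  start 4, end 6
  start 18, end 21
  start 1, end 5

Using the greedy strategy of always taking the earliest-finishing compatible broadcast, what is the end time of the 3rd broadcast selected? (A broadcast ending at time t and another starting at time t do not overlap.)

Greedy by earliest finish: after sorting by end time, pick each interval compatible with the last pick.
By end time: (1,3), (1,5), (4,6), (7,8), (8,9), (10,14), (13,16), (18,20), (18,21), (17,22).
Pick (1,3); next start ≥ 3 → (4,6); next start ≥ 6 → (7,8); next start ≥ 8 → (8,9); next start ≥ 9 → (10,14); next start ≥ 14 → (18,20).
Selected: (1,3) (4,6) (7,8) (8,9) (10,14) (18,20)

8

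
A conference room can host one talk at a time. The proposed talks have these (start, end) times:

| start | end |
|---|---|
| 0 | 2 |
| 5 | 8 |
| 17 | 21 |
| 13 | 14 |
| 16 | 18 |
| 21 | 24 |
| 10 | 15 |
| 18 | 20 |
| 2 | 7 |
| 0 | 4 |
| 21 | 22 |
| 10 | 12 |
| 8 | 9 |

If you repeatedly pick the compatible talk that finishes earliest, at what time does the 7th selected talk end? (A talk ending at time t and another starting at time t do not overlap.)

Greedy by earliest finish: after sorting by end time, pick each interval compatible with the last pick.
By end time: (0,2), (0,4), (2,7), (5,8), (8,9), (10,12), (13,14), (10,15), (16,18), (18,20), (17,21), (21,22), (21,24).
Pick (0,2); next start ≥ 2 → (2,7); next start ≥ 7 → (8,9); next start ≥ 9 → (10,12); next start ≥ 12 → (13,14); next start ≥ 14 → (16,18); next start ≥ 18 → (18,20); next start ≥ 20 → (21,22).
Selected: (0,2) (2,7) (8,9) (10,12) (13,14) (16,18) (18,20) (21,22)

20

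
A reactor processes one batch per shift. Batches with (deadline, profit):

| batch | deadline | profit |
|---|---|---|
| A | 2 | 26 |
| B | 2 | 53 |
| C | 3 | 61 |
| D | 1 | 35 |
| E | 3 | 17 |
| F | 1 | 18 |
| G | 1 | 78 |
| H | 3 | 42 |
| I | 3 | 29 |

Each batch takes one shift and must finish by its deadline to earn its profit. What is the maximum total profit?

Take jobs in profit order; each goes to the latest open slot no later than its deadline.
By profit: G(d1,78), C(d3,61), B(d2,53), H(d3,42), D(d1,35), I(d3,29), A(d2,26), F(d1,18), E(d3,17)
G→slot 1; C→slot 3; B→slot 2; H skipped; D skipped; I skipped; A skipped; F skipped; E skipped.
Profit = 78 + 53 + 61 = 192

192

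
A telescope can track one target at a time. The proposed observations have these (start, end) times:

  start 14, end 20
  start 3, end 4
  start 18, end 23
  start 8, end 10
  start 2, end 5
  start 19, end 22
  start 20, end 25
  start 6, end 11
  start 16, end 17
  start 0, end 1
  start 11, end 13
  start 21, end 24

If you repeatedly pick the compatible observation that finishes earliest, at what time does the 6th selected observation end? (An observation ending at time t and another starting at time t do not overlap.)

Greedy by earliest finish: after sorting by end time, pick each interval compatible with the last pick.
Sorted by end: (0,1)  (3,4)  (2,5)  (8,10)  (6,11)  (11,13)  (16,17)  (14,20)  (19,22)  (18,23)  (21,24)  (20,25)
take (0,1); take (3,4); take (8,10); take (11,13); take (16,17); take (19,22); skip (21,24).
Selected: (0,1) (3,4) (8,10) (11,13) (16,17) (19,22)

22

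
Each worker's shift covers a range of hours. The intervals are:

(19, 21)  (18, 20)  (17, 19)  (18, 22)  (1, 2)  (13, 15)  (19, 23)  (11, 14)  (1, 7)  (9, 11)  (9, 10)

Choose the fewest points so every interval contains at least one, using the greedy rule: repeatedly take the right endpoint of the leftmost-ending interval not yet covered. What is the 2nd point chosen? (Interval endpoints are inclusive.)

10

Sort by right endpoint; whenever an interval is uncovered, place a point at its right end.
By right end: [1,2]  [1,7]  [9,10]  [9,11]  [11,14]  [13,15]  [17,19]  [18,20]  [19,21]  [18,22]  [19,23]
[1,2] uncovered → point at 2; [9,10] uncovered → point at 10; [11,14] uncovered → point at 14; [17,19] uncovered → point at 19.
Points: 2, 10, 14, 19 (4 total).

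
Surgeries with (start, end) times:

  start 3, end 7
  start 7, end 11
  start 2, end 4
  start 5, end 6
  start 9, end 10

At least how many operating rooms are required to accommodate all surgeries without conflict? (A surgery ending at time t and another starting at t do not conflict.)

Count concurrent intervals with a sweep; the peak is the room count.
starts: [2, 3, 5, 7, 9]
ends:   [4, 6, 7, 10, 11]
s2→1 s3→2  — peak 2.

2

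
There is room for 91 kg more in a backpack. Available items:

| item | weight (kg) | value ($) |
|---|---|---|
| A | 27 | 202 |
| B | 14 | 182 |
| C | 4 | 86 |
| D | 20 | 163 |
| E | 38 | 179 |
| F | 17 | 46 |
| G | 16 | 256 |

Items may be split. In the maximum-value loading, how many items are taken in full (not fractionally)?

Greedy by value/weight ratio, highest first.
Order: C (86/4=21.50) > G (256/16=16.00) > B (182/14=13.00) > D (163/20=8.15) > A (202/27=7.48) > E (179/38=4.71) > F (46/17=2.71)
Fill: take C (4 @ 86) → take G (16 @ 256) → take B (14 @ 182) → take D (20 @ 163) → take A (27 @ 202) → take 10/38 of E → 47.11; 91/91 used.
5 item(s) taken whole; one partial (take 10/38 of E).

5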